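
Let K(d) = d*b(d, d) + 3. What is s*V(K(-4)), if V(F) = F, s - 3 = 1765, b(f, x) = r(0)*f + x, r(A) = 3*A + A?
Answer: 33592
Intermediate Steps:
r(A) = 4*A
b(f, x) = x (b(f, x) = (4*0)*f + x = 0*f + x = 0 + x = x)
K(d) = 3 + d**2 (K(d) = d*d + 3 = d**2 + 3 = 3 + d**2)
s = 1768 (s = 3 + 1765 = 1768)
s*V(K(-4)) = 1768*(3 + (-4)**2) = 1768*(3 + 16) = 1768*19 = 33592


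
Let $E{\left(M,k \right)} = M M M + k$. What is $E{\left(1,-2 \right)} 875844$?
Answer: $-875844$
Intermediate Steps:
$E{\left(M,k \right)} = k + M^{3}$ ($E{\left(M,k \right)} = M M^{2} + k = M^{3} + k = k + M^{3}$)
$E{\left(1,-2 \right)} 875844 = \left(-2 + 1^{3}\right) 875844 = \left(-2 + 1\right) 875844 = \left(-1\right) 875844 = -875844$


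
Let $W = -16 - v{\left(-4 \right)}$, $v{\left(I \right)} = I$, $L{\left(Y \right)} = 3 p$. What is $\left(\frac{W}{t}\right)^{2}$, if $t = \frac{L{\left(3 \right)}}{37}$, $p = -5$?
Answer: $\frac{21904}{25} \approx 876.16$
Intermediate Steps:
$L{\left(Y \right)} = -15$ ($L{\left(Y \right)} = 3 \left(-5\right) = -15$)
$t = - \frac{15}{37} \approx -0.40541$
$W = -12$ ($W = -16 - -4 = -16 + 4 = -12$)
$\left(\frac{W}{t}\right)^{2} = \left(- \frac{12}{- \frac{15}{37}}\right)^{2} = \left(\left(-12\right) \left(- \frac{37}{15}\right)\right)^{2} = \left(\frac{148}{5}\right)^{2} = \frac{21904}{25}$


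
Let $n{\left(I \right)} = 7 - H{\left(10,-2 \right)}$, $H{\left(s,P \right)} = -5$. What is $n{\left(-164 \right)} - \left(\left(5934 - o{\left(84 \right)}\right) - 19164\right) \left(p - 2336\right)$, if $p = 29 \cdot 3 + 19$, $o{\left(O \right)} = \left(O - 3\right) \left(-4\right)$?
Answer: $-28780368$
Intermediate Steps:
$o{\left(O \right)} = 12 - 4 O$ ($o{\left(O \right)} = \left(-3 + O\right) \left(-4\right) = 12 - 4 O$)
$p = 106$ ($p = 87 + 19 = 106$)
$n{\left(I \right)} = 12$ ($n{\left(I \right)} = 7 - -5 = 7 + 5 = 12$)
$n{\left(-164 \right)} - \left(\left(5934 - o{\left(84 \right)}\right) - 19164\right) \left(p - 2336\right) = 12 - \left(\left(5934 - \left(12 - 336\right)\right) - 19164\right) \left(106 - 2336\right) = 12 - \left(\left(5934 - \left(12 - 336\right)\right) - 19164\right) \left(-2230\right) = 12 - \left(\left(5934 - -324\right) - 19164\right) \left(-2230\right) = 12 - \left(\left(5934 + 324\right) - 19164\right) \left(-2230\right) = 12 - \left(6258 - 19164\right) \left(-2230\right) = 12 - \left(-12906\right) \left(-2230\right) = 12 - 28780380 = -28780368$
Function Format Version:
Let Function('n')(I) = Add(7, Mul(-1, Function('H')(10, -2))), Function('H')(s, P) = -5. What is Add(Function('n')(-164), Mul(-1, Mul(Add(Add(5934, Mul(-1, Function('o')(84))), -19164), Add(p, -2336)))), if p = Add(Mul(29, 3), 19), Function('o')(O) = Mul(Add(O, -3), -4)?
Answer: -28780368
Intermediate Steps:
Function('o')(O) = Add(12, Mul(-4, O)) (Function('o')(O) = Mul(Add(-3, O), -4) = Add(12, Mul(-4, O)))
p = 106 (p = Add(87, 19) = 106)
Function('n')(I) = 12 (Function('n')(I) = Add(7, Mul(-1, -5)) = Add(7, 5) = 12)
Add(Function('n')(-164), Mul(-1, Mul(Add(Add(5934, Mul(-1, Function('o')(84))), -19164), Add(p, -2336)))) = Add(12, Mul(-1, Mul(Add(Add(5934, Mul(-1, Add(12, Mul(-4, 84)))), -19164), Add(106, -2336)))) = Add(12, Mul(-1, Mul(Add(Add(5934, Mul(-1, Add(12, -336))), -19164), -2230))) = Add(12, Mul(-1, Mul(Add(Add(5934, Mul(-1, -324)), -19164), -2230))) = Add(12, Mul(-1, Mul(Add(Add(5934, 324), -19164), -2230))) = Add(12, Mul(-1, Mul(Add(6258, -19164), -2230))) = Add(12, Mul(-1, Mul(-12906, -2230))) = Add(12, Mul(-1, 28780380)) = Add(12, -28780380) = -28780368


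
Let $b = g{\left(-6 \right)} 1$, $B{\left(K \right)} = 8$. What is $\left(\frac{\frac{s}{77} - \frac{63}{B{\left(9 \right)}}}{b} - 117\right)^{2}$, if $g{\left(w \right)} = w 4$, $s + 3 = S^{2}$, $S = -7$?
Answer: $\frac{2976470310025}{218566656} \approx 13618.0$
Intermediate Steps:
$s = 46$ ($s = -3 + \left(-7\right)^{2} = -3 + 49 = 46$)
$g{\left(w \right)} = 4 w$
$b = -24$ ($b = 4 \left(-6\right) 1 = \left(-24\right) 1 = -24$)
$\left(\frac{\frac{s}{77} - \frac{63}{B{\left(9 \right)}}}{b} - 117\right)^{2} = \left(\frac{\frac{46}{77} - \frac{63}{8}}{-24} - 117\right)^{2} = \left(\left(46 \cdot \frac{1}{77} - \frac{63}{8}\right) \left(- \frac{1}{24}\right) - 117\right)^{2} = \left(\left(\frac{46}{77} - \frac{63}{8}\right) \left(- \frac{1}{24}\right) - 117\right)^{2} = \left(\left(- \frac{4483}{616}\right) \left(- \frac{1}{24}\right) - 117\right)^{2} = \left(\frac{4483}{14784} - 117\right)^{2} = \left(- \frac{1725245}{14784}\right)^{2} = \frac{2976470310025}{218566656}$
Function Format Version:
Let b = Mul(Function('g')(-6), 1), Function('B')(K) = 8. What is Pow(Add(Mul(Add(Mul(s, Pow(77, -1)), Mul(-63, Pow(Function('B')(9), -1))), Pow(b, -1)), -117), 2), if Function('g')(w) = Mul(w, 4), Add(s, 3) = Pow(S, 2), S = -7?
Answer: Rational(2976470310025, 218566656) ≈ 13618.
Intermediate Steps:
s = 46 (s = Add(-3, Pow(-7, 2)) = Add(-3, 49) = 46)
Function('g')(w) = Mul(4, w)
b = -24 (b = Mul(Mul(4, -6), 1) = Mul(-24, 1) = -24)
Pow(Add(Mul(Add(Mul(s, Pow(77, -1)), Mul(-63, Pow(Function('B')(9), -1))), Pow(b, -1)), -117), 2) = Pow(Add(Mul(Add(Mul(46, Pow(77, -1)), Mul(-63, Pow(8, -1))), Pow(-24, -1)), -117), 2) = Pow(Add(Mul(Add(Mul(46, Rational(1, 77)), Mul(-63, Rational(1, 8))), Rational(-1, 24)), -117), 2) = Pow(Add(Mul(Add(Rational(46, 77), Rational(-63, 8)), Rational(-1, 24)), -117), 2) = Pow(Add(Mul(Rational(-4483, 616), Rational(-1, 24)), -117), 2) = Pow(Add(Rational(4483, 14784), -117), 2) = Pow(Rational(-1725245, 14784), 2) = Rational(2976470310025, 218566656)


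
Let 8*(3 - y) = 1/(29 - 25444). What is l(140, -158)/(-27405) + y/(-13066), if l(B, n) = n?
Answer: 80604703951/14560710156720 ≈ 0.0055358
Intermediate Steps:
y = 609961/203320 (y = 3 - 1/(8*(29 - 25444)) = 3 - ⅛/(-25415) = 3 - ⅛*(-1/25415) = 3 + 1/203320 = 609961/203320 ≈ 3.0000)
l(140, -158)/(-27405) + y/(-13066) = -158/(-27405) + (609961/203320)/(-13066) = -158*(-1/27405) + (609961/203320)*(-1/13066) = 158/27405 - 609961/2656579120 = 80604703951/14560710156720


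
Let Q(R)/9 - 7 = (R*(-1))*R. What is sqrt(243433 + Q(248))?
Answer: 2*I*sqrt(77510) ≈ 556.81*I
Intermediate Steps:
Q(R) = 63 - 9*R**2 (Q(R) = 63 + 9*((R*(-1))*R) = 63 + 9*((-R)*R) = 63 + 9*(-R**2) = 63 - 9*R**2)
sqrt(243433 + Q(248)) = sqrt(243433 + (63 - 9*248**2)) = sqrt(243433 + (63 - 9*61504)) = sqrt(243433 + (63 - 553536)) = sqrt(243433 - 553473) = sqrt(-310040) = 2*I*sqrt(77510)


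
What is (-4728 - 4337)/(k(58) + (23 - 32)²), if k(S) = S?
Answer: -9065/139 ≈ -65.216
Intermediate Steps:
(-4728 - 4337)/(k(58) + (23 - 32)²) = (-4728 - 4337)/(58 + (23 - 32)²) = -9065/(58 + (-9)²) = -9065/(58 + 81) = -9065/139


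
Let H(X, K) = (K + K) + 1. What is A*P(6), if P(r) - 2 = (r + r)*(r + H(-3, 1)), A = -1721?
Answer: -189310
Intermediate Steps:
H(X, K) = 1 + 2*K (H(X, K) = 2*K + 1 = 1 + 2*K)
P(r) = 2 + 2*r*(3 + r) (P(r) = 2 + (r + r)*(r + (1 + 2*1)) = 2 + (2*r)*(r + (1 + 2)) = 2 + (2*r)*(r + 3) = 2 + (2*r)*(3 + r) = 2 + 2*r*(3 + r))
A*P(6) = -1721*(2 + 2*6² + 6*6) = -1721*(2 + 2*36 + 36) = -1721*(2 + 72 + 36) = -1721*110 = -189310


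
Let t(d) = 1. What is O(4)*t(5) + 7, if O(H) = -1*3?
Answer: 4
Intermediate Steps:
O(H) = -3
O(4)*t(5) + 7 = -3*1 + 7 = -3 + 7 = 4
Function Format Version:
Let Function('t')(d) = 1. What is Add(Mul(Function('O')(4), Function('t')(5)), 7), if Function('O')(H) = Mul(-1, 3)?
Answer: 4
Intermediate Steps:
Function('O')(H) = -3
Add(Mul(Function('O')(4), Function('t')(5)), 7) = Add(Mul(-3, 1), 7) = Add(-3, 7) = 4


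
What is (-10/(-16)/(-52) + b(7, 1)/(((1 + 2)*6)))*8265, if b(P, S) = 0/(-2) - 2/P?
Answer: -2013905/8736 ≈ -230.53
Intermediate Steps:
b(P, S) = -2/P (b(P, S) = 0*(-½) - 2/P = 0 - 2/P = -2/P)
(-10/(-16)/(-52) + b(7, 1)/(((1 + 2)*6)))*8265 = (-10/(-16)/(-52) + (-2/7)/(((1 + 2)*6)))*8265 = (-10*(-1/16)*(-1/52) + (-2*⅐)/((3*6)))*8265 = ((5/8)*(-1/52) - 2/7/18)*8265 = (-5/416 - 2/7*1/18)*8265 = (-5/416 - 1/63)*8265 = -731/26208*8265 = -2013905/8736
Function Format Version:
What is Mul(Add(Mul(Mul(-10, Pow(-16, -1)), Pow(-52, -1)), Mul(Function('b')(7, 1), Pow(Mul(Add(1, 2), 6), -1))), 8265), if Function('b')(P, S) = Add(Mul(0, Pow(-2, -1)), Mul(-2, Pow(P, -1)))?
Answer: Rational(-2013905, 8736) ≈ -230.53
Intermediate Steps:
Function('b')(P, S) = Mul(-2, Pow(P, -1)) (Function('b')(P, S) = Add(Mul(0, Rational(-1, 2)), Mul(-2, Pow(P, -1))) = Add(0, Mul(-2, Pow(P, -1))) = Mul(-2, Pow(P, -1)))
Mul(Add(Mul(Mul(-10, Pow(-16, -1)), Pow(-52, -1)), Mul(Function('b')(7, 1), Pow(Mul(Add(1, 2), 6), -1))), 8265) = Mul(Add(Mul(Mul(-10, Pow(-16, -1)), Pow(-52, -1)), Mul(Mul(-2, Pow(7, -1)), Pow(Mul(Add(1, 2), 6), -1))), 8265) = Mul(Add(Mul(Mul(-10, Rational(-1, 16)), Rational(-1, 52)), Mul(Mul(-2, Rational(1, 7)), Pow(Mul(3, 6), -1))), 8265) = Mul(Add(Mul(Rational(5, 8), Rational(-1, 52)), Mul(Rational(-2, 7), Pow(18, -1))), 8265) = Mul(Add(Rational(-5, 416), Mul(Rational(-2, 7), Rational(1, 18))), 8265) = Mul(Add(Rational(-5, 416), Rational(-1, 63)), 8265) = Mul(Rational(-731, 26208), 8265) = Rational(-2013905, 8736)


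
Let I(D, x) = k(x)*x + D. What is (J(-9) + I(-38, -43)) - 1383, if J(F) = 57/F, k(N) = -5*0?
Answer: -4282/3 ≈ -1427.3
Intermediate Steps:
k(N) = 0
I(D, x) = D (I(D, x) = 0*x + D = 0 + D = D)
(J(-9) + I(-38, -43)) - 1383 = (57/(-9) - 38) - 1383 = (57*(-⅑) - 38) - 1383 = (-19/3 - 38) - 1383 = -133/3 - 1383 = -4282/3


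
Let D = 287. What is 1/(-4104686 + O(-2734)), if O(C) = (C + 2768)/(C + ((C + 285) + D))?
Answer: -144/591074785 ≈ -2.4362e-7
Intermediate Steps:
O(C) = (2768 + C)/(572 + 2*C) (O(C) = (C + 2768)/(C + ((C + 285) + 287)) = (2768 + C)/(C + ((285 + C) + 287)) = (2768 + C)/(C + (572 + C)) = (2768 + C)/(572 + 2*C))
1/(-4104686 + O(-2734)) = 1/(-4104686 + (2768 - 2734)/(2*(286 - 2734))) = 1/(-4104686 + (½)*34/(-2448)) = 1/(-4104686 + (½)*(-1/2448)*34) = 1/(-4104686 - 1/144) = 1/(-591074785/144) = -144/591074785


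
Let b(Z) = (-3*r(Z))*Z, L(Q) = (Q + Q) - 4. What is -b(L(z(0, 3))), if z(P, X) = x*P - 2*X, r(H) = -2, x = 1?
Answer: 96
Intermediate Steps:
z(P, X) = P - 2*X (z(P, X) = 1*P - 2*X = P - 2*X)
L(Q) = -4 + 2*Q (L(Q) = 2*Q - 4 = -4 + 2*Q)
b(Z) = 6*Z (b(Z) = (-3*(-2))*Z = 6*Z)
-b(L(z(0, 3))) = -6*(-4 + 2*(0 - 2*3)) = -6*(-4 + 2*(0 - 6)) = -6*(-4 + 2*(-6)) = -6*(-4 - 12) = -6*(-16) = -1*(-96) = 96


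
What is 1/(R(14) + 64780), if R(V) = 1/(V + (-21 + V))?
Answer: 7/453461 ≈ 1.5437e-5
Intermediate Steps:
R(V) = 1/(-21 + 2*V)
1/(R(14) + 64780) = 1/(1/(-21 + 2*14) + 64780) = 1/(1/(-21 + 28) + 64780) = 1/(1/7 + 64780) = 1/(⅐ + 64780) = 1/(453461/7) = 7/453461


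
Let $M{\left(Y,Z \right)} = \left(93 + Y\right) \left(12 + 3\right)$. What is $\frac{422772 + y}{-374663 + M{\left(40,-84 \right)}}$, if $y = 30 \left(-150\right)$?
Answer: $- \frac{104568}{93167} \approx -1.1224$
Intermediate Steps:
$M{\left(Y,Z \right)} = 1395 + 15 Y$ ($M{\left(Y,Z \right)} = \left(93 + Y\right) 15 = 1395 + 15 Y$)
$y = -4500$
$\frac{422772 + y}{-374663 + M{\left(40,-84 \right)}} = \frac{422772 - 4500}{-374663 + \left(1395 + 15 \cdot 40\right)} = \frac{418272}{-374663 + \left(1395 + 600\right)} = \frac{418272}{-374663 + 1995} = \frac{418272}{-372668} = 418272 \left(- \frac{1}{372668}\right) = - \frac{104568}{93167}$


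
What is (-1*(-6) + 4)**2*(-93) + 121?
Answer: -9179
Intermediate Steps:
(-1*(-6) + 4)**2*(-93) + 121 = (6 + 4)**2*(-93) + 121 = 10**2*(-93) + 121 = 100*(-93) + 121 = -9300 + 121 = -9179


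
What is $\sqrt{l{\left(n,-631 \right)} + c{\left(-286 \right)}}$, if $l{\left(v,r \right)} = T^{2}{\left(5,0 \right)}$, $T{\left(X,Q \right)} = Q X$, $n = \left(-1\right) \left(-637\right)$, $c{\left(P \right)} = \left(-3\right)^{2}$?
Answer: $3$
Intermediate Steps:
$c{\left(P \right)} = 9$
$n = 637$
$l{\left(v,r \right)} = 0$ ($l{\left(v,r \right)} = \left(0 \cdot 5\right)^{2} = 0^{2} = 0$)
$\sqrt{l{\left(n,-631 \right)} + c{\left(-286 \right)}} = \sqrt{0 + 9} = \sqrt{9} = 3$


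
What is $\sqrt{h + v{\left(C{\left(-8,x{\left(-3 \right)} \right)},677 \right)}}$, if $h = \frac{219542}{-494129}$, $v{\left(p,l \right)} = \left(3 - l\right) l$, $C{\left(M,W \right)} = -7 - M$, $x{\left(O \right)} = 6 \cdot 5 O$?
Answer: $\frac{4 i \sqrt{6963213181001246}}{494129} \approx 675.5 i$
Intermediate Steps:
$x{\left(O \right)} = 30 O$
$v{\left(p,l \right)} = l \left(3 - l\right)$
$h = - \frac{219542}{494129}$ ($h = 219542 \left(- \frac{1}{494129}\right) = - \frac{219542}{494129} \approx -0.4443$)
$\sqrt{h + v{\left(C{\left(-8,x{\left(-3 \right)} \right)},677 \right)}} = \sqrt{- \frac{219542}{494129} + 677 \left(3 - 677\right)} = \sqrt{- \frac{219542}{494129} + 677 \left(-674\right)} = \sqrt{- \frac{219542}{494129} - 456298} = \sqrt{- \frac{225470293984}{494129}} = \frac{4 i \sqrt{6963213181001246}}{494129}$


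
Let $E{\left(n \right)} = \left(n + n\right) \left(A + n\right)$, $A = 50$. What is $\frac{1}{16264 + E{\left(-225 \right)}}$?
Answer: $\frac{1}{95014} \approx 1.0525 \cdot 10^{-5}$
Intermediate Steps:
$E{\left(n \right)} = 2 n \left(50 + n\right)$ ($E{\left(n \right)} = \left(n + n\right) \left(50 + n\right) = 2 n \left(50 + n\right)$)
$\frac{1}{16264 + E{\left(-225 \right)}} = \frac{1}{16264 + 2 \left(-225\right) \left(50 - 225\right)} = \frac{1}{16264 + 2 \left(-225\right) \left(-175\right)} = \frac{1}{16264 + 78750} = \frac{1}{95014}$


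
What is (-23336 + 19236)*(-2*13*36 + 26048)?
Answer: -102959200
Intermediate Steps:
(-23336 + 19236)*(-2*13*36 + 26048) = -4100*(-26*36 + 26048) = -4100*(-936 + 26048) = -4100*25112 = -102959200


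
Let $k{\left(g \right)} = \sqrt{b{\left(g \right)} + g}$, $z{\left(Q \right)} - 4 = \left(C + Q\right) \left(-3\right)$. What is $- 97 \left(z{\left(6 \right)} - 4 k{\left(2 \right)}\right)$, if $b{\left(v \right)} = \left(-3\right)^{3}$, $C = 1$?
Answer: $1649 + 1940 i \approx 1649.0 + 1940.0 i$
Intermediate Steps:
$b{\left(v \right)} = -27$
$z{\left(Q \right)} = 1 - 3 Q$ ($z{\left(Q \right)} = 4 + \left(1 + Q\right) \left(-3\right) = 4 - \left(3 + 3 Q\right) = 1 - 3 Q$)
$k{\left(g \right)} = \sqrt{-27 + g}$
$- 97 \left(z{\left(6 \right)} - 4 k{\left(2 \right)}\right) = - 97 \left(\left(1 - 18\right) - 4 \sqrt{-27 + 2}\right) = - 97 \left(\left(1 - 18\right) - 4 \sqrt{-25}\right) = - 97 \left(-17 - 4 \cdot 5 i\right) = - 97 \left(-17 - 20 i\right) = 1649 + 1940 i$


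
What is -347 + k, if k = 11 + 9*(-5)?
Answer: -381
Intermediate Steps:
k = -34 (k = 11 - 45 = -34)
-347 + k = -347 - 34 = -381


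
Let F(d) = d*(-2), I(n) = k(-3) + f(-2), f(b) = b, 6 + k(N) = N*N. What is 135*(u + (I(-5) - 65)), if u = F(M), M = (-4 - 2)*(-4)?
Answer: -15120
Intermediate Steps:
k(N) = -6 + N² (k(N) = -6 + N*N = -6 + N²)
M = 24 (M = -6*(-4) = 24)
I(n) = 1 (I(n) = (-6 + (-3)²) - 2 = (-6 + 9) - 2 = 3 - 2 = 1)
F(d) = -2*d
u = -48 (u = -2*24 = -48)
135*(u + (I(-5) - 65)) = 135*(-48 + (1 - 65)) = 135*(-48 - 64) = 135*(-112) = -15120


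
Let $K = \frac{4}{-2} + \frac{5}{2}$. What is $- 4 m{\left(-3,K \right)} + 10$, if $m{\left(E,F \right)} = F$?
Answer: $8$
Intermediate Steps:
$K = \frac{1}{2}$ ($K = 4 \left(- \frac{1}{2}\right) + 5 \cdot \frac{1}{2} = -2 + \frac{5}{2} = \frac{1}{2} \approx 0.5$)
$- 4 m{\left(-3,K \right)} + 10 = \left(-4\right) \frac{1}{2} + 10 = -2 + 10 = 8$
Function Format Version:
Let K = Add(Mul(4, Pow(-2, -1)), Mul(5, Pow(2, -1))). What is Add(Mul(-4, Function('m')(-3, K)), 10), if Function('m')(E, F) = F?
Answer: 8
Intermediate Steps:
K = Rational(1, 2) (K = Add(Mul(4, Rational(-1, 2)), Mul(5, Rational(1, 2))) = Add(-2, Rational(5, 2)) = Rational(1, 2) ≈ 0.50000)
Add(Mul(-4, Function('m')(-3, K)), 10) = Add(Mul(-4, Rational(1, 2)), 10) = Add(-2, 10) = 8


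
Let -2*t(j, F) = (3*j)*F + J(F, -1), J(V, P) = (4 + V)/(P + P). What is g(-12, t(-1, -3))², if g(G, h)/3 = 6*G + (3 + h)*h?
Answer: 10246401/256 ≈ 40025.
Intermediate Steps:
J(V, P) = (4 + V)/(2*P) (J(V, P) = (4 + V)/((2*P)) = (4 + V)*(1/(2*P)) = (4 + V)/(2*P))
t(j, F) = 1 + F/4 - 3*F*j/2 (t(j, F) = -((3*j)*F + (½)*(4 + F)/(-1))/2 = -(3*F*j + (½)*(-1)*(4 + F))/2 = -(3*F*j + (-2 - F/2))/2 = -(-2 - F/2 + 3*F*j)/2 = 1 + F/4 - 3*F*j/2)
g(G, h) = 18*G + 3*h*(3 + h) (g(G, h) = 3*(6*G + (3 + h)*h) = 3*(6*G + h*(3 + h)) = 18*G + 3*h*(3 + h))
g(-12, t(-1, -3))² = (3*(1 + (¼)*(-3) - 3/2*(-3)*(-1))² + 9*(1 + (¼)*(-3) - 3/2*(-3)*(-1)) + 18*(-12))² = (3*(1 - ¾ - 9/2)² + 9*(1 - ¾ - 9/2) - 216)² = (3*(-17/4)² + 9*(-17/4) - 216)² = (3*(289/16) - 153/4 - 216)² = (867/16 - 153/4 - 216)² = (-3201/16)² = 10246401/256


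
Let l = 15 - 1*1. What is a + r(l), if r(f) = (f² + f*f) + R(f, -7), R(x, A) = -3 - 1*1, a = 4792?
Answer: 5180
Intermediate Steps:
R(x, A) = -4 (R(x, A) = -3 - 1 = -4)
l = 14 (l = 15 - 1 = 14)
r(f) = -4 + 2*f² (r(f) = (f² + f*f) - 4 = (f² + f²) - 4 = 2*f² - 4 = -4 + 2*f²)
a + r(l) = 4792 + (-4 + 2*14²) = 4792 + (-4 + 2*196) = 4792 + (-4 + 392) = 4792 + 388 = 5180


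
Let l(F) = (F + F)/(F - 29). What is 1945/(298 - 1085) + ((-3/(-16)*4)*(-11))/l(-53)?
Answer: -1477151/166844 ≈ -8.8535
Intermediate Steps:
l(F) = 2*F/(-29 + F) (l(F) = (2*F)/(-29 + F) = 2*F/(-29 + F))
1945/(298 - 1085) + ((-3/(-16)*4)*(-11))/l(-53) = 1945/(298 - 1085) + ((-3/(-16)*4)*(-11))/((2*(-53)/(-29 - 53))) = 1945/(-787) + ((-3*(-1/16)*4)*(-11))/((2*(-53)/(-82))) = 1945*(-1/787) + (((3/16)*4)*(-11))/((2*(-53)*(-1/82))) = -1945/787 + ((¾)*(-11))/(53/41) = -1945/787 - 33/4*41/53 = -1945/787 - 1353/212 = -1477151/166844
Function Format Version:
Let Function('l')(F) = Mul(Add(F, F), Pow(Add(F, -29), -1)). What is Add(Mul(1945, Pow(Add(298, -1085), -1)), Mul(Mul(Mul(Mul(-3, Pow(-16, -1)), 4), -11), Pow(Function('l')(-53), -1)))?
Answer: Rational(-1477151, 166844) ≈ -8.8535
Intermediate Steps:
Function('l')(F) = Mul(2, F, Pow(Add(-29, F), -1)) (Function('l')(F) = Mul(Mul(2, F), Pow(Add(-29, F), -1)) = Mul(2, F, Pow(Add(-29, F), -1)))
Add(Mul(1945, Pow(Add(298, -1085), -1)), Mul(Mul(Mul(Mul(-3, Pow(-16, -1)), 4), -11), Pow(Function('l')(-53), -1))) = Add(Mul(1945, Pow(Add(298, -1085), -1)), Mul(Mul(Mul(Mul(-3, Pow(-16, -1)), 4), -11), Pow(Mul(2, -53, Pow(Add(-29, -53), -1)), -1))) = Add(Mul(1945, Pow(-787, -1)), Mul(Mul(Mul(Mul(-3, Rational(-1, 16)), 4), -11), Pow(Mul(2, -53, Pow(-82, -1)), -1))) = Add(Mul(1945, Rational(-1, 787)), Mul(Mul(Mul(Rational(3, 16), 4), -11), Pow(Mul(2, -53, Rational(-1, 82)), -1))) = Add(Rational(-1945, 787), Mul(Mul(Rational(3, 4), -11), Pow(Rational(53, 41), -1))) = Add(Rational(-1945, 787), Mul(Rational(-33, 4), Rational(41, 53))) = Add(Rational(-1945, 787), Rational(-1353, 212)) = Rational(-1477151, 166844)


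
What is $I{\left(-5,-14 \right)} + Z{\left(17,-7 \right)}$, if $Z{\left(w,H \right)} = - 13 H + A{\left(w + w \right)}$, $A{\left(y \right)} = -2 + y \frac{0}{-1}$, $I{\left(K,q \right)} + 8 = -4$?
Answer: $77$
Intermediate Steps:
$I{\left(K,q \right)} = -12$ ($I{\left(K,q \right)} = -8 - 4 = -12$)
$A{\left(y \right)} = -2$ ($A{\left(y \right)} = -2 + y 0 \left(-1\right) = -2 + y 0 = -2 + 0 = -2$)
$Z{\left(w,H \right)} = -2 - 13 H$ ($Z{\left(w,H \right)} = - 13 H - 2 = -2 - 13 H$)
$I{\left(-5,-14 \right)} + Z{\left(17,-7 \right)} = -12 - -89 = -12 + \left(-2 + 91\right) = -12 + 89 = 77$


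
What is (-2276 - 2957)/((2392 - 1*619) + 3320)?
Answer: -5233/5093 ≈ -1.0275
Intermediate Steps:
(-2276 - 2957)/((2392 - 1*619) + 3320) = -5233/((2392 - 619) + 3320) = -5233/(1773 + 3320) = -5233/5093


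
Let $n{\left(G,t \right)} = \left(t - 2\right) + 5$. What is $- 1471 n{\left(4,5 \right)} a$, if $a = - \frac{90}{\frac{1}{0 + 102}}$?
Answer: $108030240$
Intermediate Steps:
$n{\left(G,t \right)} = 3 + t$ ($n{\left(G,t \right)} = \left(-2 + t\right) + 5 = 3 + t$)
$a = -9180$ ($a = - \frac{90}{\frac{1}{102}} = - 90 \frac{1}{\frac{1}{102}} = \left(-90\right) 102 = -9180$)
$- 1471 n{\left(4,5 \right)} a = - 1471 \left(3 + 5\right) \left(-9180\right) = - 1471 \cdot 8 \left(-9180\right) = \left(-1471\right) \left(-73440\right) = 108030240$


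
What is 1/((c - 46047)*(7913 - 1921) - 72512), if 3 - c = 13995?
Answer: -1/359826200 ≈ -2.7791e-9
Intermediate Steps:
c = -13992 (c = 3 - 1*13995 = 3 - 13995 = -13992)
1/((c - 46047)*(7913 - 1921) - 72512) = 1/((-13992 - 46047)*(7913 - 1921) - 72512) = 1/(-60039*5992 - 72512) = 1/(-359753688 - 72512) = 1/(-359826200) = -1/359826200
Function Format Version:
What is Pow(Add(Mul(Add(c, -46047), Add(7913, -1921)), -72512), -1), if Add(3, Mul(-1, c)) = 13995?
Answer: Rational(-1, 359826200) ≈ -2.7791e-9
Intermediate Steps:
c = -13992 (c = Add(3, Mul(-1, 13995)) = Add(3, -13995) = -13992)
Pow(Add(Mul(Add(c, -46047), Add(7913, -1921)), -72512), -1) = Pow(Add(Mul(Add(-13992, -46047), Add(7913, -1921)), -72512), -1) = Pow(Add(Mul(-60039, 5992), -72512), -1) = Pow(Add(-359753688, -72512), -1) = Pow(-359826200, -1) = Rational(-1, 359826200)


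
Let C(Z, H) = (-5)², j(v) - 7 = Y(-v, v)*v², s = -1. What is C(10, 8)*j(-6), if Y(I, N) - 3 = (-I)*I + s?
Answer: -30425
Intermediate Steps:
Y(I, N) = 2 - I² (Y(I, N) = 3 + ((-I)*I - 1) = 3 + (-I² - 1) = 3 + (-1 - I²) = 2 - I²)
j(v) = 7 + v²*(2 - v²) (j(v) = 7 + (2 - (-v)²)*v² = 7 + (2 - v²)*v² = 7 + v²*(2 - v²))
C(Z, H) = 25
C(10, 8)*j(-6) = 25*(7 + (-6)²*(2 - 1*(-6)²)) = 25*(7 + 36*(2 - 1*36)) = 25*(7 + 36*(2 - 36)) = 25*(7 + 36*(-34)) = 25*(7 - 1224) = 25*(-1217) = -30425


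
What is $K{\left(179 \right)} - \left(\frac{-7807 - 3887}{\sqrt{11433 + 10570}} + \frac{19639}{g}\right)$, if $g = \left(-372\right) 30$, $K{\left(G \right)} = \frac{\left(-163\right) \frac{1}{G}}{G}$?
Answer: $\frac{627434119}{357577560} + \frac{11694 \sqrt{22003}}{22003} \approx 80.59$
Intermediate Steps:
$K{\left(G \right)} = - \frac{163}{G^{2}}$
$g = -11160$
$K{\left(179 \right)} - \left(\frac{-7807 - 3887}{\sqrt{11433 + 10570}} + \frac{19639}{g}\right) = - \frac{163}{32041} - \left(\frac{-7807 - 3887}{\sqrt{11433 + 10570}} + \frac{19639}{-11160}\right) = \left(-163\right) \frac{1}{32041} - \left(- \frac{11694}{\sqrt{22003}} + 19639 \left(- \frac{1}{11160}\right)\right) = - \frac{163}{32041} - \left(- 11694 \frac{\sqrt{22003}}{22003} - \frac{19639}{11160}\right) = - \frac{163}{32041} - \left(- \frac{11694 \sqrt{22003}}{22003} - \frac{19639}{11160}\right) = - \frac{163}{32041} - \left(- \frac{19639}{11160} - \frac{11694 \sqrt{22003}}{22003}\right) = - \frac{163}{32041} + \left(\frac{19639}{11160} + \frac{11694 \sqrt{22003}}{22003}\right) = \frac{627434119}{357577560} + \frac{11694 \sqrt{22003}}{22003}$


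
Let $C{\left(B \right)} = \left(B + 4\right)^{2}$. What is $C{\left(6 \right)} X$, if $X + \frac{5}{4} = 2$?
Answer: $75$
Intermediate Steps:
$X = \frac{3}{4}$ ($X = - \frac{5}{4} + 2 = \frac{3}{4} \approx 0.75$)
$C{\left(B \right)} = \left(4 + B\right)^{2}$
$C{\left(6 \right)} X = \left(4 + 6\right)^{2} \cdot \frac{3}{4} = 10^{2} \cdot \frac{3}{4} = 100 \cdot \frac{3}{4} = 75$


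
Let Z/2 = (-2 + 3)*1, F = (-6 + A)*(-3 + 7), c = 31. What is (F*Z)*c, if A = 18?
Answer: 2976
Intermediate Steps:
F = 48 (F = (-6 + 18)*(-3 + 7) = 12*4 = 48)
Z = 2 (Z = 2*((-2 + 3)*1) = 2*(1*1) = 2*1 = 2)
(F*Z)*c = (48*2)*31 = 96*31 = 2976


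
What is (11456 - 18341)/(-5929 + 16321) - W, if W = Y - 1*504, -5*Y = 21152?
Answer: 81988333/17320 ≈ 4733.7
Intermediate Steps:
Y = -21152/5 (Y = -⅕*21152 = -21152/5 ≈ -4230.4)
W = -23672/5 (W = -21152/5 - 1*504 = -21152/5 - 504 = -23672/5 ≈ -4734.4)
(11456 - 18341)/(-5929 + 16321) - W = (11456 - 18341)/(-5929 + 16321) - 1*(-23672/5) = -6885/10392 + 23672/5 = -6885*1/10392 + 23672/5 = -2295/3464 + 23672/5 = 81988333/17320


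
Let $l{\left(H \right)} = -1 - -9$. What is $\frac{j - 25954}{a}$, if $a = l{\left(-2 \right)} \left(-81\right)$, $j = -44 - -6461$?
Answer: $\frac{19537}{648} \approx 30.15$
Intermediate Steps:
$l{\left(H \right)} = 8$ ($l{\left(H \right)} = -1 + 9 = 8$)
$j = 6417$ ($j = -44 + 6461 = 6417$)
$a = -648$ ($a = 8 \left(-81\right) = -648$)
$\frac{j - 25954}{a} = \frac{6417 - 25954}{-648} = \left(-19537\right) \left(- \frac{1}{648}\right) = \frac{19537}{648}$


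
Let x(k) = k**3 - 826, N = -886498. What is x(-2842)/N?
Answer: 11477366257/443249 ≈ 25894.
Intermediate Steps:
x(k) = -826 + k**3
x(-2842)/N = (-826 + (-2842)**3)/(-886498) = (-826 - 22954731688)*(-1/886498) = -22954732514*(-1/886498) = 11477366257/443249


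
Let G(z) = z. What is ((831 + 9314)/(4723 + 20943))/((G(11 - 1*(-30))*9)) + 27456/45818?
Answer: 130246922717/216965503386 ≈ 0.60031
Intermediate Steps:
((831 + 9314)/(4723 + 20943))/((G(11 - 1*(-30))*9)) + 27456/45818 = ((831 + 9314)/(4723 + 20943))/(((11 - 1*(-30))*9)) + 27456/45818 = (10145/25666)/(((11 + 30)*9)) + 27456*(1/45818) = (10145*(1/25666))/((41*9)) + 13728/22909 = (10145/25666)/369 + 13728/22909 = (10145/25666)*(1/369) + 13728/22909 = 10145/9470754 + 13728/22909 = 130246922717/216965503386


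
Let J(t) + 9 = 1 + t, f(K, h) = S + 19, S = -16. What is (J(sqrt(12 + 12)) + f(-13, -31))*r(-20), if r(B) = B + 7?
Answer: 65 - 26*sqrt(6) ≈ 1.3133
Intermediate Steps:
r(B) = 7 + B
f(K, h) = 3 (f(K, h) = -16 + 19 = 3)
J(t) = -8 + t (J(t) = -9 + (1 + t) = -8 + t)
(J(sqrt(12 + 12)) + f(-13, -31))*r(-20) = ((-8 + sqrt(12 + 12)) + 3)*(7 - 20) = ((-8 + sqrt(24)) + 3)*(-13) = ((-8 + 2*sqrt(6)) + 3)*(-13) = (-5 + 2*sqrt(6))*(-13) = 65 - 26*sqrt(6)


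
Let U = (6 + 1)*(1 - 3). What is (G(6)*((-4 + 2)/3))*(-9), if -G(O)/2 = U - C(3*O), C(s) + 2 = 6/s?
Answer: 148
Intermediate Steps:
C(s) = -2 + 6/s
U = -14 (U = 7*(-2) = -14)
G(O) = 24 + 4/O (G(O) = -2*(-14 - (-2 + 6/((3*O)))) = -2*(-14 - (-2 + 6*(1/(3*O)))) = -2*(-14 - (-2 + 2/O)) = -2*(-14 + (2 - 2/O)) = -2*(-12 - 2/O) = 24 + 4/O)
(G(6)*((-4 + 2)/3))*(-9) = ((24 + 4/6)*((-4 + 2)/3))*(-9) = ((24 + 4*(⅙))*(-2*⅓))*(-9) = ((24 + ⅔)*(-⅔))*(-9) = ((74/3)*(-⅔))*(-9) = -148/9*(-9) = 148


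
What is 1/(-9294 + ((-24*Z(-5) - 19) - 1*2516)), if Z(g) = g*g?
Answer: -1/12429 ≈ -8.0457e-5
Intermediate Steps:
Z(g) = g²
1/(-9294 + ((-24*Z(-5) - 19) - 1*2516)) = 1/(-9294 + ((-24*(-5)² - 19) - 1*2516)) = 1/(-9294 + ((-24*25 - 19) - 2516)) = 1/(-9294 + ((-600 - 19) - 2516)) = 1/(-9294 + (-619 - 2516)) = 1/(-9294 - 3135) = 1/(-12429) = -1/12429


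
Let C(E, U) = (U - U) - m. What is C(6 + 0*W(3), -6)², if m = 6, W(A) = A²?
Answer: 36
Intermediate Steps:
C(E, U) = -6 (C(E, U) = (U - U) - 1*6 = 0 - 6 = -6)
C(6 + 0*W(3), -6)² = (-6)² = 36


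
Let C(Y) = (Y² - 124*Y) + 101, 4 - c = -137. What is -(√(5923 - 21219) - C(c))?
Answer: 2498 - 8*I*√239 ≈ 2498.0 - 123.68*I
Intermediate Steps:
c = 141 (c = 4 - 1*(-137) = 4 + 137 = 141)
C(Y) = 101 + Y² - 124*Y
-(√(5923 - 21219) - C(c)) = -(√(5923 - 21219) - (101 + 141² - 124*141)) = -(√(-15296) - (101 + 19881 - 17484)) = -(8*I*√239 - 1*2498) = -(8*I*√239 - 2498) = -(-2498 + 8*I*√239) = 2498 - 8*I*√239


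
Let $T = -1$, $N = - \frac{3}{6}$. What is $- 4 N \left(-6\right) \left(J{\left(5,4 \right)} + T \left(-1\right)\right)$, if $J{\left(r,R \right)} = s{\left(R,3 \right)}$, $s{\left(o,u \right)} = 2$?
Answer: $-36$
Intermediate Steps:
$J{\left(r,R \right)} = 2$
$N = - \frac{1}{2}$ ($N = \left(-3\right) \frac{1}{6} = - \frac{1}{2} \approx -0.5$)
$- 4 N \left(-6\right) \left(J{\left(5,4 \right)} + T \left(-1\right)\right) = \left(-4\right) \left(- \frac{1}{2}\right) \left(-6\right) \left(2 - -1\right) = 2 \left(-6\right) \left(2 + 1\right) = \left(-12\right) 3 = -36$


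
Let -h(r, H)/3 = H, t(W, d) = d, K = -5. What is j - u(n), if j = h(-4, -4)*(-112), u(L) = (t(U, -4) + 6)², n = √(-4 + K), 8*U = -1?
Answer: -1348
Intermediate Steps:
U = -⅛ (U = (⅛)*(-1) = -⅛ ≈ -0.12500)
h(r, H) = -3*H
n = 3*I (n = √(-4 - 5) = √(-9) = 3*I ≈ 3.0*I)
u(L) = 4 (u(L) = (-4 + 6)² = 2² = 4)
j = -1344 (j = -3*(-4)*(-112) = 12*(-112) = -1344)
j - u(n) = -1344 - 1*4 = -1344 - 4 = -1348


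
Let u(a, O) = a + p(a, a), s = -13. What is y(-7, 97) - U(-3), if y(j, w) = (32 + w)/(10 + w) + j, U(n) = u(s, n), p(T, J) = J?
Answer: 2162/107 ≈ 20.206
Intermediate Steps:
u(a, O) = 2*a (u(a, O) = a + a = 2*a)
U(n) = -26 (U(n) = 2*(-13) = -26)
y(j, w) = j + (32 + w)/(10 + w) (y(j, w) = (32 + w)/(10 + w) + j = j + (32 + w)/(10 + w))
y(-7, 97) - U(-3) = (32 + 97 + 10*(-7) - 7*97)/(10 + 97) - 1*(-26) = (32 + 97 - 70 - 679)/107 + 26 = (1/107)*(-620) + 26 = -620/107 + 26 = 2162/107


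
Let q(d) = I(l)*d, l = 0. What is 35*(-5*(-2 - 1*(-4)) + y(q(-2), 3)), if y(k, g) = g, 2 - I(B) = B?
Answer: -245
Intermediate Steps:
I(B) = 2 - B
q(d) = 2*d (q(d) = (2 - 1*0)*d = (2 + 0)*d = 2*d)
35*(-5*(-2 - 1*(-4)) + y(q(-2), 3)) = 35*(-5*(-2 - 1*(-4)) + 3) = 35*(-5*(-2 + 4) + 3) = 35*(-5*2 + 3) = 35*(-10 + 3) = 35*(-7) = -245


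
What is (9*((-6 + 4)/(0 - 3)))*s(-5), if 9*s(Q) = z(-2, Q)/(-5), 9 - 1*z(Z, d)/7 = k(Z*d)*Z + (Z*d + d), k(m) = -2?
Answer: 0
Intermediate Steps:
z(Z, d) = 63 - 7*d + 14*Z - 7*Z*d (z(Z, d) = 63 - 7*(-2*Z + (Z*d + d)) = 63 - 7*(-2*Z + (d + Z*d)) = 63 - 7*(d - 2*Z + Z*d) = 63 + (-7*d + 14*Z - 7*Z*d) = 63 - 7*d + 14*Z - 7*Z*d)
s(Q) = -7/9 - 7*Q/45 (s(Q) = ((63 - 7*Q + 14*(-2) - 7*(-2)*Q)/(-5))/9 = ((63 - 7*Q - 28 + 14*Q)*(-1/5))/9 = ((35 + 7*Q)*(-1/5))/9 = (-7 - 7*Q/5)/9 = -7/9 - 7*Q/45)
(9*((-6 + 4)/(0 - 3)))*s(-5) = (9*((-6 + 4)/(0 - 3)))*(-7/9 - 7/45*(-5)) = (9*(-2/(-3)))*(-7/9 + 7/9) = (9*(-2*(-1/3)))*0 = (9*(2/3))*0 = 6*0 = 0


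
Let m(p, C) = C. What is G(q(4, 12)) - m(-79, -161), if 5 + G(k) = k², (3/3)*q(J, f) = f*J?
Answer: 2460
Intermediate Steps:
q(J, f) = J*f (q(J, f) = f*J = J*f)
G(k) = -5 + k²
G(q(4, 12)) - m(-79, -161) = (-5 + (4*12)²) - 1*(-161) = (-5 + 48²) + 161 = (-5 + 2304) + 161 = 2299 + 161 = 2460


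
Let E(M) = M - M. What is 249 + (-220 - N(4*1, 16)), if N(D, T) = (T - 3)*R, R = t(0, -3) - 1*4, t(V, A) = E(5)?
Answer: 81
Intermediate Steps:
E(M) = 0
t(V, A) = 0
R = -4 (R = 0 - 1*4 = 0 - 4 = -4)
N(D, T) = 12 - 4*T (N(D, T) = (T - 3)*(-4) = (-3 + T)*(-4) = 12 - 4*T)
249 + (-220 - N(4*1, 16)) = 249 + (-220 - (12 - 4*16)) = 249 + (-220 - (12 - 64)) = 249 + (-220 - 1*(-52)) = 249 + (-220 + 52) = 249 - 168 = 81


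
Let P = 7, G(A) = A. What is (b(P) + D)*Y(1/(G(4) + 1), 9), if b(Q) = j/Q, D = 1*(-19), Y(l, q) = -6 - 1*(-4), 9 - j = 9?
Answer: 38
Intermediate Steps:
j = 0 (j = 9 - 1*9 = 9 - 9 = 0)
Y(l, q) = -2 (Y(l, q) = -6 + 4 = -2)
D = -19
b(Q) = 0 (b(Q) = 0/Q = 0)
(b(P) + D)*Y(1/(G(4) + 1), 9) = (0 - 19)*(-2) = -19*(-2) = 38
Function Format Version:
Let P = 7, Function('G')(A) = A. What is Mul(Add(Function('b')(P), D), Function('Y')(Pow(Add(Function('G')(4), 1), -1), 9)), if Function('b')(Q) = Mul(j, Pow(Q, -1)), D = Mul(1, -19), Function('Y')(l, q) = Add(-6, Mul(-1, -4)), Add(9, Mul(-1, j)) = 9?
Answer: 38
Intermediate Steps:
j = 0 (j = Add(9, Mul(-1, 9)) = Add(9, -9) = 0)
Function('Y')(l, q) = -2 (Function('Y')(l, q) = Add(-6, 4) = -2)
D = -19
Function('b')(Q) = 0 (Function('b')(Q) = Mul(0, Pow(Q, -1)) = 0)
Mul(Add(Function('b')(P), D), Function('Y')(Pow(Add(Function('G')(4), 1), -1), 9)) = Mul(Add(0, -19), -2) = Mul(-19, -2) = 38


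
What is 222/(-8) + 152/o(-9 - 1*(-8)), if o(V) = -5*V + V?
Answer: 41/4 ≈ 10.250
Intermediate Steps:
o(V) = -4*V
222/(-8) + 152/o(-9 - 1*(-8)) = 222/(-8) + 152/((-4*(-9 - 1*(-8)))) = 222*(-⅛) + 152/((-4*(-9 + 8))) = -111/4 + 152/((-4*(-1))) = -111/4 + 152/4 = -111/4 + 152*(¼) = -111/4 + 38 = 41/4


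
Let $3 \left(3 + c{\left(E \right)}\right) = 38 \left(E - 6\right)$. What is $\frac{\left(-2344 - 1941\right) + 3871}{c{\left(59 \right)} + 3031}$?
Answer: $- \frac{621}{5549} \approx -0.11191$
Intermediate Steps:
$c{\left(E \right)} = -79 + \frac{38 E}{3}$ ($c{\left(E \right)} = -3 + \frac{38 \left(E - 6\right)}{3} = -3 + \frac{38 \left(-6 + E\right)}{3} = -3 + \frac{-228 + 38 E}{3} = -3 + \left(-76 + \frac{38 E}{3}\right) = -79 + \frac{38 E}{3}$)
$\frac{\left(-2344 - 1941\right) + 3871}{c{\left(59 \right)} + 3031} = \frac{\left(-2344 - 1941\right) + 3871}{\left(-79 + \frac{38}{3} \cdot 59\right) + 3031} = \frac{\left(-2344 - 1941\right) + 3871}{\left(-79 + \frac{2242}{3}\right) + 3031} = \frac{-4285 + 3871}{\frac{2005}{3} + 3031} = - \frac{414}{\frac{11098}{3}} = \left(-414\right) \frac{3}{11098} = - \frac{621}{5549}$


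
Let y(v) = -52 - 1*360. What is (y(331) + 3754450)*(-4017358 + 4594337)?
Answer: 2166001091202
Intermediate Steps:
y(v) = -412 (y(v) = -52 - 360 = -412)
(y(331) + 3754450)*(-4017358 + 4594337) = (-412 + 3754450)*(-4017358 + 4594337) = 3754038*576979 = 2166001091202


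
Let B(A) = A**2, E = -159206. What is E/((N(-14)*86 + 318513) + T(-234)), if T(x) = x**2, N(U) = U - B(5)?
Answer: -159206/369915 ≈ -0.43039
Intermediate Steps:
N(U) = -25 + U (N(U) = U - 1*5**2 = U - 1*25 = U - 25 = -25 + U)
E/((N(-14)*86 + 318513) + T(-234)) = -159206/(((-25 - 14)*86 + 318513) + (-234)**2) = -159206/((-39*86 + 318513) + 54756) = -159206/((-3354 + 318513) + 54756) = -159206/(315159 + 54756) = -159206/369915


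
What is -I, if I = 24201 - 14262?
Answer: -9939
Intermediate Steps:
I = 9939
-I = -1*9939 = -9939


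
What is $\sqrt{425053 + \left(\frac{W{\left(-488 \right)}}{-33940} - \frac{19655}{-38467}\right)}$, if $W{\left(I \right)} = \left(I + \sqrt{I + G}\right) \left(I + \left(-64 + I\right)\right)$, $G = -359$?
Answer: $\frac{\sqrt{1811209337910283063610 + 1436330908030876 i \sqrt{7}}}{65278499} \approx 651.95 + 0.00068394 i$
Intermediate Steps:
$W{\left(I \right)} = \left(-64 + 2 I\right) \left(I + \sqrt{-359 + I}\right)$ ($W{\left(I \right)} = \left(I + \sqrt{I - 359}\right) \left(I + \left(-64 + I\right)\right) = \left(I + \sqrt{-359 + I}\right) \left(-64 + 2 I\right) = \left(-64 + 2 I\right) \left(I + \sqrt{-359 + I}\right)$)
$\sqrt{425053 + \left(\frac{W{\left(-488 \right)}}{-33940} - \frac{19655}{-38467}\right)} = \sqrt{425053 + \left(\frac{\left(-64\right) \left(-488\right) - 64 \sqrt{-359 - 488} + 2 \left(-488\right)^{2} + 2 \left(-488\right) \sqrt{-359 - 488}}{-33940} - \frac{19655}{-38467}\right)} = \sqrt{425053 + \left(\left(31232 - 64 \sqrt{-847} + 2 \cdot 238144 + 2 \left(-488\right) \sqrt{-847}\right) \left(- \frac{1}{33940}\right) - - \frac{19655}{38467}\right)} = \sqrt{425053 + \left(\left(31232 - 64 \cdot 11 i \sqrt{7} + 476288 + 2 \left(-488\right) 11 i \sqrt{7}\right) \left(- \frac{1}{33940}\right) + \frac{19655}{38467}\right)} = \sqrt{425053 + \left(\left(31232 - 704 i \sqrt{7} + 476288 - 10736 i \sqrt{7}\right) \left(- \frac{1}{33940}\right) + \frac{19655}{38467}\right)} = \sqrt{425053 + \left(\left(507520 - 11440 i \sqrt{7}\right) \left(- \frac{1}{33940}\right) + \frac{19655}{38467}\right)} = \sqrt{425053 - \left(\frac{942784057}{65278499} - \frac{572 i \sqrt{7}}{1697}\right)} = \sqrt{\frac{27745879051390}{65278499} + \frac{572 i \sqrt{7}}{1697}}$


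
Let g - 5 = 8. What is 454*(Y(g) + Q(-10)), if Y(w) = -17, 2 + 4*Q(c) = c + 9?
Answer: -16117/2 ≈ -8058.5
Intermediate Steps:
g = 13 (g = 5 + 8 = 13)
Q(c) = 7/4 + c/4 (Q(c) = -1/2 + (c + 9)/4 = -1/2 + (9 + c)/4 = -1/2 + (9/4 + c/4) = 7/4 + c/4)
454*(Y(g) + Q(-10)) = 454*(-17 + (7/4 + (1/4)*(-10))) = 454*(-17 + (7/4 - 5/2)) = 454*(-17 - 3/4) = 454*(-71/4) = -16117/2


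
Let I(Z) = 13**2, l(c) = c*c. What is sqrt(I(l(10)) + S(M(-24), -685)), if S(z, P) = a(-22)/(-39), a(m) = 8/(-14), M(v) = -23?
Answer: sqrt(12596493)/273 ≈ 13.001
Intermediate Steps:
l(c) = c**2
a(m) = -4/7 (a(m) = 8*(-1/14) = -4/7)
S(z, P) = 4/273 (S(z, P) = -4/7/(-39) = -4/7*(-1/39) = 4/273)
I(Z) = 169
sqrt(I(l(10)) + S(M(-24), -685)) = sqrt(169 + 4/273) = sqrt(46141/273) = sqrt(12596493)/273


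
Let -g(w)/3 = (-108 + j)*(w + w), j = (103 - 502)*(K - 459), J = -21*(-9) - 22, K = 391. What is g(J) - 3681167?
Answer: -30759215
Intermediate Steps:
J = 167 (J = 189 - 22 = 167)
j = 27132 (j = (103 - 502)*(391 - 459) = -399*(-68) = 27132)
g(w) = -162144*w (g(w) = -3*(-108 + 27132)*(w + w) = -81072*2*w = -162144*w)
g(J) - 3681167 = -162144*167 - 3681167 = -27078048 - 3681167 = -30759215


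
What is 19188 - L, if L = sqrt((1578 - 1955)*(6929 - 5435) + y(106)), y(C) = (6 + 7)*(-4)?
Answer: 19188 - I*sqrt(563290) ≈ 19188.0 - 750.53*I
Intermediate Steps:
y(C) = -52 (y(C) = 13*(-4) = -52)
L = I*sqrt(563290) (L = sqrt((1578 - 1955)*(6929 - 5435) - 52) = sqrt(-377*1494 - 52) = sqrt(-563238 - 52) = sqrt(-563290) = I*sqrt(563290) ≈ 750.53*I)
19188 - L = 19188 - I*sqrt(563290)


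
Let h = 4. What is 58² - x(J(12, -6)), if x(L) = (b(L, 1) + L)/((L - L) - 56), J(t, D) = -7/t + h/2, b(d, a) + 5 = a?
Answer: 2260577/672 ≈ 3364.0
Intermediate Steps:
b(d, a) = -5 + a
J(t, D) = 2 - 7/t (J(t, D) = -7/t + 4/2 = -7/t + 4*(½) = -7/t + 2 = 2 - 7/t)
x(L) = 1/14 - L/56 (x(L) = ((-5 + 1) + L)/((L - L) - 56) = (-4 + L)/(0 - 56) = (-4 + L)/(-56) = (-4 + L)*(-1/56) = 1/14 - L/56)
58² - x(J(12, -6)) = 58² - (1/14 - (2 - 7/12)/56) = 3364 - (1/14 - (2 - 7*1/12)/56) = 3364 - (1/14 - (2 - 7/12)/56) = 3364 - (1/14 - 1/56*17/12) = 3364 - (1/14 - 17/672) = 3364 - 1*31/672 = 3364 - 31/672 = 2260577/672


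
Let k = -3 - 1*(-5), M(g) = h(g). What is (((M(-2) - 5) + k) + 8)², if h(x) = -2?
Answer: 9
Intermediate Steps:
M(g) = -2
k = 2 (k = -3 + 5 = 2)
(((M(-2) - 5) + k) + 8)² = (((-2 - 5) + 2) + 8)² = ((-7 + 2) + 8)² = (-5 + 8)² = 3² = 9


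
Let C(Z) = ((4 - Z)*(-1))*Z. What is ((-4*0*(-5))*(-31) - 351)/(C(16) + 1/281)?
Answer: -98631/53953 ≈ -1.8281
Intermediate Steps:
C(Z) = Z*(-4 + Z) (C(Z) = (-4 + Z)*Z = Z*(-4 + Z))
((-4*0*(-5))*(-31) - 351)/(C(16) + 1/281) = ((-4*0*(-5))*(-31) - 351)/(16*(-4 + 16) + 1/281) = ((0*(-5))*(-31) - 351)/(16*12 + 1/281) = (0*(-31) - 351)/(192 + 1/281) = (0 - 351)/(53953/281) = -351*281/53953 = -98631/53953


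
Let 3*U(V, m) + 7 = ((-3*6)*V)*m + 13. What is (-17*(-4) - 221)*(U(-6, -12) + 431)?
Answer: -153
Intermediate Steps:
U(V, m) = 2 - 6*V*m (U(V, m) = -7/3 + (((-3*6)*V)*m + 13)/3 = -7/3 + ((-18*V)*m + 13)/3 = -7/3 + (-18*V*m + 13)/3 = -7/3 + (13 - 18*V*m)/3 = -7/3 + (13/3 - 6*V*m) = 2 - 6*V*m)
(-17*(-4) - 221)*(U(-6, -12) + 431) = (-17*(-4) - 221)*((2 - 6*(-6)*(-12)) + 431) = (68 - 221)*((2 - 432) + 431) = -153*(-430 + 431) = -153*1 = -153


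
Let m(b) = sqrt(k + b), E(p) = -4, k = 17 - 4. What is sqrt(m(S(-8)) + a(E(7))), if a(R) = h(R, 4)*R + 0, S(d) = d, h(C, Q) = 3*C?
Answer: sqrt(48 + sqrt(5)) ≈ 7.0877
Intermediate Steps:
k = 13
m(b) = sqrt(13 + b)
a(R) = 3*R**2 (a(R) = (3*R)*R + 0 = 3*R**2 + 0 = 3*R**2)
sqrt(m(S(-8)) + a(E(7))) = sqrt(sqrt(13 - 8) + 3*(-4)**2) = sqrt(sqrt(5) + 3*16) = sqrt(sqrt(5) + 48) = sqrt(48 + sqrt(5))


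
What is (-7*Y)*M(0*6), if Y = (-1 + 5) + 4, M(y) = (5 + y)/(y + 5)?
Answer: -56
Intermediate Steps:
M(y) = 1 (M(y) = (5 + y)/(5 + y) = 1)
Y = 8 (Y = 4 + 4 = 8)
(-7*Y)*M(0*6) = -7*8*1 = -56*1 = -56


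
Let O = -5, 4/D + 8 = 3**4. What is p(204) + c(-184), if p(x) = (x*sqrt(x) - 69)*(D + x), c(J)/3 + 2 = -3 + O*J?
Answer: -827439/73 + 6077568*sqrt(51)/73 ≈ 5.8322e+5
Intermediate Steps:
D = 4/73 (D = 4/(-8 + 3**4) = 4/(-8 + 81) = 4/73 ≈ 0.054795)
c(J) = -15 - 15*J (c(J) = -6 + 3*(-3 - 5*J) = -6 + (-9 - 15*J) = -15 - 15*J)
p(x) = (-69 + x**(3/2))*(4/73 + x) (p(x) = (x*sqrt(x) - 69)*(4/73 + x) = (x**(3/2) - 69)*(4/73 + x) = (-69 + x**(3/2))*(4/73 + x))
p(204) + c(-184) = (-276/73 + 204**(5/2) - 69*204 + 4*204**(3/2)/73) + (-15 - 15*(-184)) = (-276/73 + 83232*sqrt(51) - 14076 + 4*(408*sqrt(51))/73) + (-15 + 2760) = (-276/73 + 83232*sqrt(51) - 14076 + 1632*sqrt(51)/73) + 2745 = (-1027824/73 + 6077568*sqrt(51)/73) + 2745 = -827439/73 + 6077568*sqrt(51)/73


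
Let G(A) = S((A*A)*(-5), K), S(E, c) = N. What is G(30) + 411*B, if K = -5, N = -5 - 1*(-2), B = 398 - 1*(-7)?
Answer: 166452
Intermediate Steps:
B = 405 (B = 398 + 7 = 405)
N = -3 (N = -5 + 2 = -3)
S(E, c) = -3
G(A) = -3
G(30) + 411*B = -3 + 411*405 = -3 + 166455 = 166452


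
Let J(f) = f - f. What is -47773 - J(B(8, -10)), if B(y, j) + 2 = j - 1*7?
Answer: -47773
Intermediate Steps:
B(y, j) = -9 + j (B(y, j) = -2 + (j - 1*7) = -2 + (j - 7) = -2 + (-7 + j) = -9 + j)
J(f) = 0
-47773 - J(B(8, -10)) = -47773 - 1*0 = -47773 + 0 = -47773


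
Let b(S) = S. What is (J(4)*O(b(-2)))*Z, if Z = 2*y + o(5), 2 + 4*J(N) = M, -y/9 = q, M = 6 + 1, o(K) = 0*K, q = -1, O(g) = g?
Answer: -45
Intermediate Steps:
o(K) = 0
M = 7
y = 9 (y = -9*(-1) = 9)
J(N) = 5/4 (J(N) = -½ + (¼)*7 = -½ + 7/4 = 5/4)
Z = 18 (Z = 2*9 + 0 = 18 + 0 = 18)
(J(4)*O(b(-2)))*Z = ((5/4)*(-2))*18 = -5/2*18 = -45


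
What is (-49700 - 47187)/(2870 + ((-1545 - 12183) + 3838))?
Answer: 96887/7020 ≈ 13.802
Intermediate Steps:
(-49700 - 47187)/(2870 + ((-1545 - 12183) + 3838)) = -96887/(2870 + (-13728 + 3838)) = -96887/(2870 - 9890) = -96887/(-7020) = -96887*(-1/7020) = 96887/7020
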